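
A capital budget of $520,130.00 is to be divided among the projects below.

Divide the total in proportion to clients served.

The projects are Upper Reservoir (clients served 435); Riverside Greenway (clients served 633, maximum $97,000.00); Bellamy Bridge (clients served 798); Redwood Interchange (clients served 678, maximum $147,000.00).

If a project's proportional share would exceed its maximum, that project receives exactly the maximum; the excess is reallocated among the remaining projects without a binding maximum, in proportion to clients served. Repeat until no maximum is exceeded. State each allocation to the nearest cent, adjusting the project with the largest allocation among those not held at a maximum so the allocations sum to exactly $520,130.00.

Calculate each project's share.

Upper Reservoir: $97,418.13 | Riverside Greenway: $97,000.00 | Bellamy Bridge: $178,711.87 | Redwood Interchange: $147,000.00

Total clients served = 2,544.
Proportional shares (ignoring caps): Upper Reservoir 88,937.3231; Riverside Greenway 129,419.1392; Bellamy Bridge 163,153.9858; Redwood Interchange 138,619.5519.
Cap binds for Riverside Greenway ($97,000.00); remaining pool $423,130.00 reallocated over remaining clients served 1,911.
Cap binds for Redwood Interchange ($147,000.00); remaining pool $276,130.00 reallocated over remaining clients served 1,233.
Redistributed shares: Upper Reservoir 97,418.1265 → $97,418.13; Bellamy Bridge 178,711.8735 → $178,711.87.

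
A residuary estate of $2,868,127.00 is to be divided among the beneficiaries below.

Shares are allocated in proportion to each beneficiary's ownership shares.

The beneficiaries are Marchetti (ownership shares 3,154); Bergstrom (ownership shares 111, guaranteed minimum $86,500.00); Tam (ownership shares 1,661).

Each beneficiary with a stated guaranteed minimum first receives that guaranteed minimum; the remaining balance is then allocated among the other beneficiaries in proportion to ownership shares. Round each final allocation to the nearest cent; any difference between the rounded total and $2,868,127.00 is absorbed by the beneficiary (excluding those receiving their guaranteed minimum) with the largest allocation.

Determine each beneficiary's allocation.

Marchetti: $1,822,066.78 · Bergstrom: $86,500.00 · Tam: $959,560.22

Minimums first: Bergstrom $86,500.00. Balance $2,781,627.00.
Balance split over remaining ownership shares 4,815: Marchetti 1,822,066.7826 → $1,822,066.78; Tam 959,560.2174 → $959,560.22.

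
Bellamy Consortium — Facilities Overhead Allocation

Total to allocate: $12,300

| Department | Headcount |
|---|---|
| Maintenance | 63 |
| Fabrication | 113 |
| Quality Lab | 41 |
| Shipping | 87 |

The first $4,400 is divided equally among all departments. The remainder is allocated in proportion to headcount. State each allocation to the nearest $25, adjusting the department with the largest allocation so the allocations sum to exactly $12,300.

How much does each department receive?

Maintenance: $2,725 | Fabrication: $4,050 | Quality Lab: $2,175 | Shipping: $3,350

$4,400 shared equally gives $1,100 per department.
Remainder $7,900 by headcount (total 304): Maintenance 1,637.17 → $1,625; Fabrication 2,936.51 → $2,925; Quality Lab 1,065.46 → $1,075; Shipping 2,260.86 → $2,250.
Rounding difference +$25 on remainder applied to Fabrication.
Totals: Maintenance $1,100 + $1,625 = $2,725; Fabrication $1,100 + $2,950 = $4,050; Quality Lab $1,100 + $1,075 = $2,175; Shipping $1,100 + $2,250 = $3,350.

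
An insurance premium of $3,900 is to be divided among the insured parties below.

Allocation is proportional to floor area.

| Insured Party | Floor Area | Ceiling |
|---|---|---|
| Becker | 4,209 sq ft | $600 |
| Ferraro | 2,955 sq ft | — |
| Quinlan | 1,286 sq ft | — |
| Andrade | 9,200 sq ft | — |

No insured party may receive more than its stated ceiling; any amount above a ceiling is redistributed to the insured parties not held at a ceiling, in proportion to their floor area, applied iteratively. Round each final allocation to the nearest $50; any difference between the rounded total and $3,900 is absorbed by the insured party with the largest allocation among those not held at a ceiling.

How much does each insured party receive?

Becker: $600 | Ferraro: $750 | Quinlan: $300 | Andrade: $2,250

Sum of floor area: 17,650.
Pro-rata shares before constraints: Becker 930.03; Ferraro 652.95; Quinlan 284.16; Andrade 2,032.86.
Capped: Becker ($600); remaining pool $3,300 reallocated over remaining floor area 13,441.
Redistributed shares: Ferraro 725.50 → $750; Quinlan 315.74 → $300; Andrade 2,258.76 → $2,250.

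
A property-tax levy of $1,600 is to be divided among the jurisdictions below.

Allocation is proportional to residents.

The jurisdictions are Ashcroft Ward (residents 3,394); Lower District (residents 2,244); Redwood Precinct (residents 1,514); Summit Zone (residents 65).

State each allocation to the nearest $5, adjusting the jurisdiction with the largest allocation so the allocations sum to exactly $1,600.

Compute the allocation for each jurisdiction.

Combined residents = 7,217.
Pro-rata amounts: Ashcroft Ward 3,394/7,217 × $1,600 = 752.45; Lower District 2,244/7,217 × $1,600 = 497.49; Redwood Precinct 1,514/7,217 × $1,600 = 335.65; Summit Zone 65/7,217 × $1,600 = 14.41.
Rounded to nearest $5: Ashcroft Ward $750; Lower District $495; Redwood Precinct $335; Summit Zone $15. Sum = $1,595.
Difference $1,600 − $1,595 = +$5 applied to largest allocation (Ashcroft Ward): Ashcroft Ward becomes $755.

Ashcroft Ward: $755 | Lower District: $495 | Redwood Precinct: $335 | Summit Zone: $15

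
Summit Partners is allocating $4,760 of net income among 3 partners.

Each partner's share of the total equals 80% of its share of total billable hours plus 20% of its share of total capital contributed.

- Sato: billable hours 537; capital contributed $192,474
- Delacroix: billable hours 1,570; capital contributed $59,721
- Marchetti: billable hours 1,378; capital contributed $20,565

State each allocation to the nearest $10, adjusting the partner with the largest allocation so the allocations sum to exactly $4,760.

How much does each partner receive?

Billable hours total 3,485; capital contributed total 272,760.
Combined weights (80% billable hours + 20% capital contributed): Sato 0.2644; Delacroix 0.4042; Marchetti 0.3314.
Raw shares: Sato 1,258.55; Delacroix 1,923.95; Marchetti 1,577.49.
After rounding ($10): Sato $1,260; Delacroix $1,920; Marchetti $1,580. Sum = $4,760.
No rounding difference to absorb.

Sato: $1,260 · Delacroix: $1,920 · Marchetti: $1,580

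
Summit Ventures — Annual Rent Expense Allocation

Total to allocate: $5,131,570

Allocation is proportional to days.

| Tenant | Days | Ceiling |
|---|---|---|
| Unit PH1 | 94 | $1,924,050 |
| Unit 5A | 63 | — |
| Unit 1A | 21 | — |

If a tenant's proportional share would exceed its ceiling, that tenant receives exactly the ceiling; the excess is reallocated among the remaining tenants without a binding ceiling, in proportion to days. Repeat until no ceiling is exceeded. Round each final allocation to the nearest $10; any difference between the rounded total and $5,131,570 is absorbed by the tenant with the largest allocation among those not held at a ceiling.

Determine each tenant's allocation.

Unit PH1: $1,924,050 · Unit 5A: $2,405,640 · Unit 1A: $801,880

Combined days = 178.
Proportional shares (ignoring caps): Unit PH1 2,709,930.22; Unit 5A 1,816,229.83; Unit 1A 605,409.94.
Cap binds for Unit PH1 ($1,924,050); residual $3,207,520 reallocated over remaining days 84.
Shares after redistribution: Unit 5A 2,405,640.00 → $2,405,640; Unit 1A 801,880.00 → $801,880.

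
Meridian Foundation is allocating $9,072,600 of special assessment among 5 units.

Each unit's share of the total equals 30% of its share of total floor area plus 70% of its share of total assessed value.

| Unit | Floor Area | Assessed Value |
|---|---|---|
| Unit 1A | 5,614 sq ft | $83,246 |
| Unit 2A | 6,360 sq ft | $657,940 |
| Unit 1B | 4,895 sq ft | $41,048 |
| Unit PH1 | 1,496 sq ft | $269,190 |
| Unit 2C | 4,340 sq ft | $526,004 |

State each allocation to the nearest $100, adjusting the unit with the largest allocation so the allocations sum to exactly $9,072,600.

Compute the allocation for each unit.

Totals — floor area 22,705, assessed value 1,577,428.
Blended shares (30% floor area + 70% assessed value): Unit 1A 0.1111; Unit 2A 0.3760; Unit 1B 0.0829; Unit PH1 0.1392; Unit 2C 0.2908.
Pro-rata amounts: Unit 1A 1,008,136.13; Unit 2A 3,411,316.09; Unit 1B 752,053.75; Unit PH1 1,263,109.32; Unit 2C 2,637,984.70.
After rounding ($100): Unit 1A $1,008,100; Unit 2A $3,411,300; Unit 1B $752,100; Unit PH1 $1,263,100; Unit 2C $2,638,000. Sum = $9,072,600.
Rounded total matches; no reconciliation needed.

Unit 1A: $1,008,100; Unit 2A: $3,411,300; Unit 1B: $752,100; Unit PH1: $1,263,100; Unit 2C: $2,638,000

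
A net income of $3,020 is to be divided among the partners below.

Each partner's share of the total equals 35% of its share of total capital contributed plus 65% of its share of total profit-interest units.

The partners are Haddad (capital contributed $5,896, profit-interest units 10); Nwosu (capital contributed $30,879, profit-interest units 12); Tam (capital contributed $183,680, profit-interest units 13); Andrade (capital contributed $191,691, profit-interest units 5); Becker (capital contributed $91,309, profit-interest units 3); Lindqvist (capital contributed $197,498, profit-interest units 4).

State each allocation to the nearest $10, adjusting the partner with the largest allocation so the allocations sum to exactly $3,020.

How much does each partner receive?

Haddad: $430 · Nwosu: $550 · Tam: $820 · Andrade: $500 · Becker: $260 · Lindqvist: $460

Capital contributed total 700,953; profit-interest units total 47.
Composite weights (35% capital contributed + 65% profit-interest units): Haddad 0.1412; Nwosu 0.1814; Tam 0.2715; Andrade 0.1649; Becker 0.0871; Lindqvist 0.1539.
Pro-rata amounts: Haddad 426.55; Nwosu 547.76; Tam 819.94; Andrade 497.89; Becker 262.99; Lindqvist 464.88.
At nearest $10: Haddad $430; Nwosu $550; Tam $820; Andrade $500; Becker $260; Lindqvist $460. Sum = $3,020.
No rounding difference to absorb.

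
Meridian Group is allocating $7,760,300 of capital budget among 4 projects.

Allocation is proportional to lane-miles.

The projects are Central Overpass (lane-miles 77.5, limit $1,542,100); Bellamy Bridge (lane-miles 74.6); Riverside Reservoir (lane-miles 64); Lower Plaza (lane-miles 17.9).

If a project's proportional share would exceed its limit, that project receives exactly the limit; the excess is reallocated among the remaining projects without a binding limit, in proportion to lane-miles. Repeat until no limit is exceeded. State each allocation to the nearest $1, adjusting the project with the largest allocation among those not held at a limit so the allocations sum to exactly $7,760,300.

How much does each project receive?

Lane-miles total: 234.
Pro-rata shares before constraints: Central Overpass 2,570,184.83; Bellamy Bridge 2,474,010.17; Riverside Reservoir 2,122,475.21; Lower Plaza 593,629.79.
Capped: Central Overpass ($1,542,100); remaining pool $6,218,200 reallocated over remaining lane-miles 156.5.
Redistributed shares: Bellamy Bridge 2,964,074.89 → $2,964,075; Riverside Reservoir 2,542,906.07 → $2,542,906; Lower Plaza 711,219.04 → $711,219.

Central Overpass: $1,542,100 | Bellamy Bridge: $2,964,075 | Riverside Reservoir: $2,542,906 | Lower Plaza: $711,219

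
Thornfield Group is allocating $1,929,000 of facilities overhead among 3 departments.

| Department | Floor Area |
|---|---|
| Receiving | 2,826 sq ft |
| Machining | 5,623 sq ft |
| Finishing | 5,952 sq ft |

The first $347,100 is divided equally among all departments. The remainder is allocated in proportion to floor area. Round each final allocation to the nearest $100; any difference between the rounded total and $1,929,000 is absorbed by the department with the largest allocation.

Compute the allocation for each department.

Equal tier: $347,100 ÷ 3 = $115,700 apiece.
Remainder $1,581,900 by floor area (total 14,401): Receiving 310,426.32 → $310,400; Machining 617,667.09 → $617,700; Finishing 653,806.60 → $653,800.
Totals: Receiving $115,700 + $310,400 = $426,100; Machining $115,700 + $617,700 = $733,400; Finishing $115,700 + $653,800 = $769,500.

Receiving: $426,100; Machining: $733,400; Finishing: $769,500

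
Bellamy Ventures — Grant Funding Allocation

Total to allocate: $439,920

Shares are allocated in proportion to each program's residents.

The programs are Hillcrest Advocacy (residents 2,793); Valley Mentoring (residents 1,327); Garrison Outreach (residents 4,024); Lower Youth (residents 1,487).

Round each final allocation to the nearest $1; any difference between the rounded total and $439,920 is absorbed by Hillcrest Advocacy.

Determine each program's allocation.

Hillcrest Advocacy: $127,578; Valley Mentoring: $60,614; Garrison Outreach: $183,806; Lower Youth: $67,922

Combined residents = 9,631.
Proportional shares: Hillcrest Advocacy 2,793/9,631 × $439,920 = 127,577.26; Valley Mentoring 1,327/9,631 × $439,920 = 60,614.04; Garrison Outreach 4,024/9,631 × $439,920 = 183,806.26; Lower Youth 1,487/9,631 × $439,920 = 67,922.44.
At nearest $1: Hillcrest Advocacy $127,577; Valley Mentoring $60,614; Garrison Outreach $183,806; Lower Youth $67,922. Sum = $439,919.
Difference $439,920 − $439,919 = +$1 applied to Hillcrest Advocacy: Hillcrest Advocacy becomes $127,578.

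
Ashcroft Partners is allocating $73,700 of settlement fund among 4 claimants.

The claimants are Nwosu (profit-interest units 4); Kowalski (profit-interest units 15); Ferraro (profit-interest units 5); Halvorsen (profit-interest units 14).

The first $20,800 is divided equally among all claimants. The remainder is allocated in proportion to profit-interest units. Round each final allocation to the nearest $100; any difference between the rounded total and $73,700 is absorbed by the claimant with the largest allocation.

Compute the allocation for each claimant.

$20,800 shared equally gives $5,200 per claimant.
Remainder $52,900 by profit-interest units (total 38): Nwosu 5,568.42 → $5,600; Kowalski 20,881.58 → $20,900; Ferraro 6,960.53 → $7,000; Halvorsen 19,489.47 → $19,500.
Rounding difference −$100 on remainder applied to Kowalski.
Totals: Nwosu $5,200 + $5,600 = $10,800; Kowalski $5,200 + $20,800 = $26,000; Ferraro $5,200 + $7,000 = $12,200; Halvorsen $5,200 + $19,500 = $24,700.

Nwosu: $10,800 · Kowalski: $26,000 · Ferraro: $12,200 · Halvorsen: $24,700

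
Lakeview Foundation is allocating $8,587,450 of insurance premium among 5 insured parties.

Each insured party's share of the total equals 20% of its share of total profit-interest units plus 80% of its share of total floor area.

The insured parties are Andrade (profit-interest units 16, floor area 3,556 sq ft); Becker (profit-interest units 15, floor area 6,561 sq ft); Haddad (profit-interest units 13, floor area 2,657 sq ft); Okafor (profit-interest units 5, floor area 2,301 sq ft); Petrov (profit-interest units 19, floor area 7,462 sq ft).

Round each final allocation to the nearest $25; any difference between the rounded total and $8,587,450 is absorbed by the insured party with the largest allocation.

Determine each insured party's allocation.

Profit-interest units total 68; floor area total 22,537.
Composite weights (20% profit-interest units + 80% floor area): Andrade 0.1733; Becker 0.2770; Haddad 0.1326; Okafor 0.0964; Petrov 0.3208.
Pro-rata amounts: Andrade 1,488,091.77; Becker 2,378,849.55; Haddad 1,138,277.73; Okafor 827,700.50; Petrov 2,754,530.45.
After rounding ($25): Andrade $1,488,100; Becker $2,378,850; Haddad $1,138,275; Okafor $827,700; Petrov $2,754,525. Sum = $8,587,450.
Rounded total matches; no reconciliation needed.

Andrade: $1,488,100 · Becker: $2,378,850 · Haddad: $1,138,275 · Okafor: $827,700 · Petrov: $2,754,525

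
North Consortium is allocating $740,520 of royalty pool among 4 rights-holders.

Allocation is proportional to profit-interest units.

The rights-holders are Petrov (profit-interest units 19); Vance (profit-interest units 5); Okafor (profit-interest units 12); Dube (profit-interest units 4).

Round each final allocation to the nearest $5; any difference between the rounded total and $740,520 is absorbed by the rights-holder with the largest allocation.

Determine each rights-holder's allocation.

Petrov: $351,750 · Vance: $92,565 · Okafor: $222,155 · Dube: $74,050

Combined profit-interest units = 40.
Raw shares: Petrov 19/40 × $740,520 = 351,747.00; Vance 5/40 × $740,520 = 92,565.00; Okafor 12/40 × $740,520 = 222,156.00; Dube 4/40 × $740,520 = 74,052.00.
At nearest $5: Petrov $351,745; Vance $92,565; Okafor $222,155; Dube $74,050. Sum = $740,515.
Difference $740,520 − $740,515 = +$5 applied to largest allocation (Petrov): Petrov becomes $351,750.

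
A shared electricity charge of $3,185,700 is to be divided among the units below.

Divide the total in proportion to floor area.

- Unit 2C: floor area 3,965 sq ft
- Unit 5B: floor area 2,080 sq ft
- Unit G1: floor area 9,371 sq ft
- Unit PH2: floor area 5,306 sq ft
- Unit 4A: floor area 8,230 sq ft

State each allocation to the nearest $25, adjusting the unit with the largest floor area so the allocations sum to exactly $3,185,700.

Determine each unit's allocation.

Combined floor area = 3,965 + 2,080 + 9,371 + 5,306 + 8,230 = 28,952.
Raw shares: Unit 2C 436,284.21; Unit 5B 228,870.41; Unit G1 1,031,127.20; Unit PH2 583,839.60; Unit 4A 905,578.58.
At nearest $25: Unit 2C $436,275; Unit 5B $228,875; Unit G1 $1,031,125; Unit PH2 $583,850; Unit 4A $905,575. Sum = $3,185,700.
Sum already equals the total — no adjustment.

Unit 2C: $436,275 · Unit 5B: $228,875 · Unit G1: $1,031,125 · Unit PH2: $583,850 · Unit 4A: $905,575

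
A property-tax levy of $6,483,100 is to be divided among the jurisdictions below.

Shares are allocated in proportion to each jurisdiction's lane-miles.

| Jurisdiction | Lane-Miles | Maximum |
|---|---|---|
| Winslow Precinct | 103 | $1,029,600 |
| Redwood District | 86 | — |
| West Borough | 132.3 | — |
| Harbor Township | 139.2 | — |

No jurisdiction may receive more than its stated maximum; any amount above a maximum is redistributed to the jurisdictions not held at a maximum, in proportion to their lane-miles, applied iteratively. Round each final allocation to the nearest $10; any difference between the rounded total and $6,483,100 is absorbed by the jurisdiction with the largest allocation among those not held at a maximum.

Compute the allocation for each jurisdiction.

Lane-miles total: 460.5.
Proportional shares (ignoring caps): Winslow Precinct 1,450,074.48; Redwood District 1,210,741.80; West Borough 1,862,571.40; Harbor Township 1,959,712.31.
Cap binds for Winslow Precinct ($1,029,600); residual $5,453,500 reallocated over remaining lane-miles 357.5.
Redistributed shares: Redwood District 1,311,890.91 → $1,311,890; West Borough 2,018,176.36 → $2,018,180; Harbor Township 2,123,432.73 → $2,123,430.

Winslow Precinct: $1,029,600 | Redwood District: $1,311,890 | West Borough: $2,018,180 | Harbor Township: $2,123,430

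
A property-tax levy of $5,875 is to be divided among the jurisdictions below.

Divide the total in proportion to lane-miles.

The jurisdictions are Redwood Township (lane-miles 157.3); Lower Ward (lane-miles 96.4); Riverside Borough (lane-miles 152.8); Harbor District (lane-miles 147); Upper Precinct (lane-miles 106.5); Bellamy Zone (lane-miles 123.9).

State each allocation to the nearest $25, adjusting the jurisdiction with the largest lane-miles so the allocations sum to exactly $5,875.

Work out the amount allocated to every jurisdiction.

Redwood Township: $1,175 | Lower Ward: $725 | Riverside Borough: $1,150 | Harbor District: $1,100 | Upper Precinct: $800 | Bellamy Zone: $925

Total lane-miles = 157.3 + 96.4 + 152.8 + 147 + 106.5 + 123.9 = 783.9.
Pro-rata amounts: Redwood Township 1,178.90; Lower Ward 722.48; Riverside Borough 1,145.17; Harbor District 1,101.70; Upper Precinct 798.17; Bellamy Zone 928.58.
After rounding ($25): Redwood Township $1,175; Lower Ward $725; Riverside Borough $1,150; Harbor District $1,100; Upper Precinct $800; Bellamy Zone $925. Sum = $5,875.
No rounding difference to absorb.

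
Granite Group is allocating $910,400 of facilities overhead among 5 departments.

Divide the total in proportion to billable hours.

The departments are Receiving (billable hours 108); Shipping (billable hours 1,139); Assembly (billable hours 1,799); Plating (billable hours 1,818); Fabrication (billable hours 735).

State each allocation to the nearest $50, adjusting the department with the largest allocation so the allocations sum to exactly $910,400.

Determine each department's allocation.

Total billable hours = 5,599.
Raw shares: Receiving 108/5,599 × $910,400 = 17,560.85; Shipping 1,139/5,599 × $910,400 = 185,201.93; Assembly 1,799/5,599 × $910,400 = 292,518.24; Plating 1,818/5,599 × $910,400 = 295,607.64; Fabrication 735/5,599 × $910,400 = 119,511.34.
At nearest $50: Receiving $17,550; Shipping $185,200; Assembly $292,500; Plating $295,600; Fabrication $119,500. Sum = $910,350.
Difference $910,400 − $910,350 = +$50 applied to largest allocation (Plating): Plating becomes $295,650.

Receiving: $17,550 · Shipping: $185,200 · Assembly: $292,500 · Plating: $295,650 · Fabrication: $119,500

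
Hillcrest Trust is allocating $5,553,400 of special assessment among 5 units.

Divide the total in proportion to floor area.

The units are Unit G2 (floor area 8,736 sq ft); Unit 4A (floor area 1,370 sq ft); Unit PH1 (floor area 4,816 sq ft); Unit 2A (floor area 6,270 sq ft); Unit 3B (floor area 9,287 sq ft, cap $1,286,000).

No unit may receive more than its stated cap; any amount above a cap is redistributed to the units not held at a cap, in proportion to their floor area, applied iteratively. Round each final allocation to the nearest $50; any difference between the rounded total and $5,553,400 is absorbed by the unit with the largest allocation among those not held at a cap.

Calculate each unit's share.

Floor area total: 30,479.
Unconstrained shares: Unit G2 1,591,735.37; Unit 4A 249,619.67; Unit PH1 877,495.14; Unit 2A 1,142,419.96; Unit 3B 1,692,129.85.
Held at cap: Unit 3B ($1,286,000); balance $4,267,400 reallocated over remaining floor area 21,192.
Redistributed shares: Unit G2 1,759,154.70 → $1,759,150; Unit 4A 275,874.76 → $275,850; Unit PH1 969,790.41 → $969,800; Unit 2A 1,262,580.12 → $1,262,600.

Unit G2: $1,759,150; Unit 4A: $275,850; Unit PH1: $969,800; Unit 2A: $1,262,600; Unit 3B: $1,286,000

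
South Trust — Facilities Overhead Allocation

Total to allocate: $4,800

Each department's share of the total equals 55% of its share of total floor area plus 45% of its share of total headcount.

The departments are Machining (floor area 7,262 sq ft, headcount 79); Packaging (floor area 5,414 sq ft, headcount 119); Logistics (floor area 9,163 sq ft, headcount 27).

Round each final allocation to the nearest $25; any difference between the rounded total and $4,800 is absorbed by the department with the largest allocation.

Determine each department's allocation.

Machining: $1,625; Packaging: $1,800; Logistics: $1,375

Floor area total 21,839; headcount total 225.
Combined weights (55% floor area + 45% headcount): Machining 0.3409; Packaging 0.3743; Logistics 0.2848.
Raw shares: Machining 1,636.26; Packaging 1,796.87; Logistics 1,366.87.
At nearest $25: Machining $1,625; Packaging $1,800; Logistics $1,375. Sum = $4,800.
No rounding difference to absorb.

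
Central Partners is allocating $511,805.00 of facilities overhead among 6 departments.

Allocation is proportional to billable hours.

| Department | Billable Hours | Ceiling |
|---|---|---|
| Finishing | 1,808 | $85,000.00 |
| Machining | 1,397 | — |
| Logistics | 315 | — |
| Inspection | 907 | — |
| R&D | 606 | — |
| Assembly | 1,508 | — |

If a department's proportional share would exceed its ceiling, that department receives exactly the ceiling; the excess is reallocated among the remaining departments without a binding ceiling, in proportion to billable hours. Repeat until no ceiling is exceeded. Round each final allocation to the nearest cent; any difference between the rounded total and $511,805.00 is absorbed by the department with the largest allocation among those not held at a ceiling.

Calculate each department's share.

Total billable hours = 6,541.
Unconstrained shares: Finishing 141,468.1914; Machining 109,309.2165; Logistics 24,647.3895; Inspection 70,968.8327; R&D 47,416.8827; Assembly 117,994.4871.
Capped: Finishing ($85,000.00); residual $426,805.00 reallocated over remaining billable hours 4,733.
Redistributed shares: Machining 125,976.4600 → $125,976.46; Logistics 28,405.5726 → $28,405.57; Inspection 81,790.0137 → $81,790.01; R&D 54,646.9111 → $54,646.91; Assembly 135,986.0427 → $135,986.04.
Rounding difference +$0.01 applied to Assembly → $135,986.05.

Finishing: $85,000.00; Machining: $125,976.46; Logistics: $28,405.57; Inspection: $81,790.01; R&D: $54,646.91; Assembly: $135,986.05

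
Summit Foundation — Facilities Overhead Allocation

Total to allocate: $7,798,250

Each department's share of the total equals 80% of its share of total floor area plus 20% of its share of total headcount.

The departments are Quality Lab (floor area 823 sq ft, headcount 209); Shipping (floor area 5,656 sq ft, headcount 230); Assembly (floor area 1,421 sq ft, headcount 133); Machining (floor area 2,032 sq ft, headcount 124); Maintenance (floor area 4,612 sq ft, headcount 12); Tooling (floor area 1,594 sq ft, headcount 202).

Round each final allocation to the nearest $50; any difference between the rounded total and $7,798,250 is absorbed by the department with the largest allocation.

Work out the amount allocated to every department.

Quality Lab: $676,350 · Shipping: $2,580,700 · Assembly: $777,300 · Machining: $998,050 · Maintenance: $1,803,450 · Tooling: $962,400

Totals — floor area 16,138, headcount 910.
Composite weights (80% floor area + 20% headcount): Quality Lab 0.0867; Shipping 0.3309; Assembly 0.0997; Machining 0.1280; Maintenance 0.2313; Tooling 0.1234.
Raw shares: Quality Lab 676,359.24; Shipping 2,580,683.91; Assembly 777,276.56; Machining 998,050.77; Maintenance 1,803,465.76; Tooling 962,413.77.
At nearest $50: Quality Lab $676,350; Shipping $2,580,700; Assembly $777,300; Machining $998,050; Maintenance $1,803,450; Tooling $962,400. Sum = $7,798,250.
Rounded total matches; no reconciliation needed.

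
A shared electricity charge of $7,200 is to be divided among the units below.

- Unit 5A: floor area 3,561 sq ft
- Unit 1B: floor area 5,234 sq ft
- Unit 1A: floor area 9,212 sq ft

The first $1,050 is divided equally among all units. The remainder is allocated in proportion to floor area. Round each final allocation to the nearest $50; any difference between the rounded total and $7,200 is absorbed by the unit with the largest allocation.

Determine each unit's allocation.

Unit 5A: $1,550 · Unit 1B: $2,150 · Unit 1A: $3,500

Equal tier: $1,050 ÷ 3 = $350 apiece.
Remainder $6,150 by floor area (total 18,007): Unit 5A 1,216.20 → $1,200; Unit 1B 1,787.59 → $1,800; Unit 1A 3,146.21 → $3,150.
Totals: Unit 5A $350 + $1,200 = $1,550; Unit 1B $350 + $1,800 = $2,150; Unit 1A $350 + $3,150 = $3,500.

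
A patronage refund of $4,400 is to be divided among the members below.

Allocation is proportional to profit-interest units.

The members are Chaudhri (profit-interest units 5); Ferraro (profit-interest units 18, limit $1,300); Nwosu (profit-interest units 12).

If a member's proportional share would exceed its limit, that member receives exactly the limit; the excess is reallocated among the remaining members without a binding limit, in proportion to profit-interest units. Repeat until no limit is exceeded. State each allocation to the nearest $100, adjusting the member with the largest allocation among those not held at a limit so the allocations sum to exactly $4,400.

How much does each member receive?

Combined profit-interest units = 35.
Proportional shares (ignoring caps): Chaudhri 628.57; Ferraro 2,262.86; Nwosu 1,508.57.
Held at cap: Ferraro ($1,300); residual $3,100 reallocated over remaining profit-interest units 17.
Redistributed shares: Chaudhri 911.76 → $900; Nwosu 2,188.24 → $2,200.

Chaudhri: $900; Ferraro: $1,300; Nwosu: $2,200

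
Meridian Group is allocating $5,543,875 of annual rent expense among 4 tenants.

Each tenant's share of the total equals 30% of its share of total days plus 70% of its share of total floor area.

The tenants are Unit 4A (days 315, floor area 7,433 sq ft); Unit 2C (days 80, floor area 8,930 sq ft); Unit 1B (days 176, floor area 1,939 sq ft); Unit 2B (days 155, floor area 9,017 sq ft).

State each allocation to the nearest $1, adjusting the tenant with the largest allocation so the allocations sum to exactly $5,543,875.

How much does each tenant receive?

Totals — days 726, floor area 27,319.
Composite weights (30% days + 70% floor area): Unit 4A 0.3206; Unit 2C 0.2619; Unit 1B 0.1224; Unit 2B 0.2951.
Proportional shares: Unit 4A 1,777,490.95; Unit 2C 1,451,790.97; Unit 1B 678,629.30; Unit 2B 1,635,963.78.
At nearest $1: Unit 4A $1,777,491; Unit 2C $1,451,791; Unit 1B $678,629; Unit 2B $1,635,964. Sum = $5,543,875.
Rounded total matches; no reconciliation needed.

Unit 4A: $1,777,491; Unit 2C: $1,451,791; Unit 1B: $678,629; Unit 2B: $1,635,964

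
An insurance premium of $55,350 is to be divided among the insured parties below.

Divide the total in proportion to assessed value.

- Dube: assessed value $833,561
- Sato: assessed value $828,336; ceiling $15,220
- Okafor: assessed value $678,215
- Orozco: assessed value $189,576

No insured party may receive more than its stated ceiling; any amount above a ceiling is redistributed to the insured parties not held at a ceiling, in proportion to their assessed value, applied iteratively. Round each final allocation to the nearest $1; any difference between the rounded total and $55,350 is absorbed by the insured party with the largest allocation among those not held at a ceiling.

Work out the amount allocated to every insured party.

Dube: $19,661 · Sato: $15,220 · Okafor: $15,997 · Orozco: $4,472

Total assessed value = 2,529,688.
Pro-rata shares before constraints: Dube 18,238.46; Sato 18,124.13; Okafor 14,839.46; Orozco 4,147.95.
Cap binds for Sato ($15,220); remaining pool $40,130 reallocated over remaining assessed value 1,701,352.
Remaining shares: Dube 19,661.31 → $19,661; Okafor 15,997.14 → $15,997; Orozco 4,471.55 → $4,472.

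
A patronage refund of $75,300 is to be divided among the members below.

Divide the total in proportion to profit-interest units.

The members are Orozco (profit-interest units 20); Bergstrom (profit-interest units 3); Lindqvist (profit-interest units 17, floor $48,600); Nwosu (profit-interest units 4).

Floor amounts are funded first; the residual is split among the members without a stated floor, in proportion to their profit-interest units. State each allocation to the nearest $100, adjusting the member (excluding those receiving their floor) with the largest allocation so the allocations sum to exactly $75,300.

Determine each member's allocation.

Fund the minimums — Lindqvist $48,600. Residual $26,700.
Residual split over remaining profit-interest units 27: Orozco 19,777.78 → $19,800; Bergstrom 2,966.67 → $3,000; Nwosu 3,955.56 → $4,000.
Rounding difference −$100 applied to Orozco → $19,700.

Orozco: $19,700 · Bergstrom: $3,000 · Lindqvist: $48,600 · Nwosu: $4,000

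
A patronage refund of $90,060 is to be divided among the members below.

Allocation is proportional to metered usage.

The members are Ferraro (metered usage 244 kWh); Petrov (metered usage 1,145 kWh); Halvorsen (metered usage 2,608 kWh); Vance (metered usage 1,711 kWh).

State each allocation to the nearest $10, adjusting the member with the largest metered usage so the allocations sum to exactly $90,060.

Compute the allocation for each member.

Sum of metered usage: 5,708.
Pro-rata amounts: Ferraro 244/5,708 × $90,060 = 3,849.80; Petrov 1,145/5,708 × $90,060 = 18,065.64; Halvorsen 2,608/5,708 × $90,060 = 41,148.65; Vance 1,711/5,708 × $90,060 = 26,995.91.
Rounded to nearest $10: Ferraro $3,850; Petrov $18,070; Halvorsen $41,150; Vance $27,000. Sum = $90,070.
Difference $90,060 − $90,070 = −$10 applied to largest metered usage (Halvorsen): Halvorsen becomes $41,140.

Ferraro: $3,850; Petrov: $18,070; Halvorsen: $41,140; Vance: $27,000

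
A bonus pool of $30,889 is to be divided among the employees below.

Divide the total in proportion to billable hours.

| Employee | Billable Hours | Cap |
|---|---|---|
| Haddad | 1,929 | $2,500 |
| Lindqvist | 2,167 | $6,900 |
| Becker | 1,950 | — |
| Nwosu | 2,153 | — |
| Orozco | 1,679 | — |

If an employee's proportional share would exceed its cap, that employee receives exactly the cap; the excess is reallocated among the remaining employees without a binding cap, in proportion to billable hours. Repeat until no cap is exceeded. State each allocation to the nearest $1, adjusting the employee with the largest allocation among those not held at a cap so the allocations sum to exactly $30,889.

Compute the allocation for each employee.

Total billable hours = 9,878.
Proportional shares (ignoring caps): Haddad 6,032.08; Lindqvist 6,776.32; Becker 6,097.75; Nwosu 6,732.54; Orozco 5,250.32.
Capped: Haddad ($2,500); residual $28,389 reallocated over remaining billable hours 7,949.
Capped: Lindqvist ($6,900); residual $21,489 reallocated over remaining billable hours 5,782.
Shares after redistribution: Becker 7,247.24 → $7,247; Nwosu 8,001.70 → $8,002; Orozco 6,240.06 → $6,240.

Haddad: $2,500 · Lindqvist: $6,900 · Becker: $7,247 · Nwosu: $8,002 · Orozco: $6,240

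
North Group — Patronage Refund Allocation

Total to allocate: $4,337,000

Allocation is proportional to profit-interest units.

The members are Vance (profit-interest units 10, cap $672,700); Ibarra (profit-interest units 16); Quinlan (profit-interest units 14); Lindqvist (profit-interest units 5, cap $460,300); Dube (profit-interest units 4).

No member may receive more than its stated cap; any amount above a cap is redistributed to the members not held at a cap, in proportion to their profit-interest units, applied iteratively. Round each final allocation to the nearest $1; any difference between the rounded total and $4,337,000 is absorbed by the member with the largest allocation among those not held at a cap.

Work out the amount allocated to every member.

Combined profit-interest units = 49.
Proportional shares (ignoring caps): Vance 885,102.04; Ibarra 1,416,163.27; Quinlan 1,239,142.86; Lindqvist 442,551.02; Dube 354,040.82.
Capped: Vance ($672,700); remaining pool $3,664,300 reallocated over remaining profit-interest units 39.
Capped: Lindqvist ($460,300); remaining pool $3,204,000 reallocated over remaining profit-interest units 34.
Shares after redistribution: Ibarra 1,507,764.71 → $1,507,765; Quinlan 1,319,294.12 → $1,319,294; Dube 376,941.18 → $376,941.

Vance: $672,700 · Ibarra: $1,507,765 · Quinlan: $1,319,294 · Lindqvist: $460,300 · Dube: $376,941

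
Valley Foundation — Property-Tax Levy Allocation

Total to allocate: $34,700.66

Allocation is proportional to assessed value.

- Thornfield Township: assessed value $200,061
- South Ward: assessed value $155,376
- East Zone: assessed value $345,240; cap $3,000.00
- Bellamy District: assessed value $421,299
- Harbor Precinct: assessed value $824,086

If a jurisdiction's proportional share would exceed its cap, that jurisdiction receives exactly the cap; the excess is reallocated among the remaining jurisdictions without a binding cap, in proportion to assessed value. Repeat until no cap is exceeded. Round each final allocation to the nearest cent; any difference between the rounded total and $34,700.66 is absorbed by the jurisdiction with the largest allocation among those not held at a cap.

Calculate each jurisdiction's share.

Thornfield Township: $3,961.76 · South Ward: $3,076.87 · East Zone: $3,000.00 · Bellamy District: $8,342.87 · Harbor Precinct: $16,319.16

Sum of assessed value: 1,946,062.
Unconstrained shares: Thornfield Township 3,567.3317; South Ward 2,770.5437; East Zone 6,156.0505; Bellamy District 7,512.2752; Harbor Precinct 14,694.4589.
Capped: East Zone ($3,000.00); remaining pool $31,700.66 reallocated over remaining assessed value 1,600,822.
Redistributed shares: Thornfield Township 3,961.7557 → $3,961.76; South Ward 3,076.8704 → $3,076.87; Bellamy District 8,342.8741 → $8,342.87; Harbor Precinct 16,319.1598 → $16,319.16.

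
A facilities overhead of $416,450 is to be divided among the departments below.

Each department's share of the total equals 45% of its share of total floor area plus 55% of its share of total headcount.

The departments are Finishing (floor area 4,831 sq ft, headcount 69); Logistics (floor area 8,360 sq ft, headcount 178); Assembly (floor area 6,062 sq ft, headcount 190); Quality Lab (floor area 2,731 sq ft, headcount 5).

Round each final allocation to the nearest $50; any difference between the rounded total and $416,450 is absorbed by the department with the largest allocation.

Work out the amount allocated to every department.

Finishing: $76,950 · Logistics: $163,500 · Assembly: $150,150 · Quality Lab: $25,850

Floor area total 21,984; headcount total 442.
Blended shares (45% floor area + 55% headcount): Finishing 0.1847; Logistics 0.3926; Assembly 0.3605; Quality Lab 0.0621.
Pro-rata amounts: Finishing 76,938.12; Logistics 163,505.63; Assembly 150,134.82; Quality Lab 25,871.43.
Rounded to nearest $50: Finishing $76,950; Logistics $163,500; Assembly $150,150; Quality Lab $25,850. Sum = $416,450.
Rounded total matches; no reconciliation needed.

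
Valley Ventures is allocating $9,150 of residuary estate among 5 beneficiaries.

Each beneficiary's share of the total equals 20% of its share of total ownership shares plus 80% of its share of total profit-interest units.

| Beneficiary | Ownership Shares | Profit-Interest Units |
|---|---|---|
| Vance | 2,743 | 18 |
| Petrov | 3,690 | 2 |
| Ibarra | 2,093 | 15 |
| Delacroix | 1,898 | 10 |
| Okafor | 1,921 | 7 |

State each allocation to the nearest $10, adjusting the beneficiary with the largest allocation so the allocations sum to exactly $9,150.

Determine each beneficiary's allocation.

Vance: $2,940; Petrov: $830; Ibarra: $2,420; Delacroix: $1,690; Okafor: $1,270

Ownership shares total 12,345; profit-interest units total 52.
Composite weights (20% ownership shares + 80% profit-interest units): Vance 0.3214; Petrov 0.0906; Ibarra 0.2647; Delacroix 0.1846; Okafor 0.1388.
Raw shares: Vance 2,940.46; Petrov 828.54; Ibarra 2,421.80; Delacroix 1,689.05; Okafor 1,270.15.
After rounding ($10): Vance $2,940; Petrov $830; Ibarra $2,420; Delacroix $1,690; Okafor $1,270. Sum = $9,150.
Sum already equals the total — no adjustment.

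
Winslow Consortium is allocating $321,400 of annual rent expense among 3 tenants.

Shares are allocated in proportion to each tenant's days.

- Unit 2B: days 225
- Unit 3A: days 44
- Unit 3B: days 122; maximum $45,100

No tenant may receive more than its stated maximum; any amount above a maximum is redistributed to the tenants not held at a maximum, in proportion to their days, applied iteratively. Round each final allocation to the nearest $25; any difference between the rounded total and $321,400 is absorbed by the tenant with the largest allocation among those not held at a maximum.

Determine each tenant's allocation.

Days total: 391.
Unconstrained shares: Unit 2B 184,948.85; Unit 3A 36,167.77; Unit 3B 100,283.38.
Held at cap: Unit 3B ($45,100); remaining pool $276,300 reallocated over remaining days 269.
Shares after redistribution: Unit 2B 231,105.95 → $231,100; Unit 3A 45,194.05 → $45,200.

Unit 2B: $231,100; Unit 3A: $45,200; Unit 3B: $45,100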